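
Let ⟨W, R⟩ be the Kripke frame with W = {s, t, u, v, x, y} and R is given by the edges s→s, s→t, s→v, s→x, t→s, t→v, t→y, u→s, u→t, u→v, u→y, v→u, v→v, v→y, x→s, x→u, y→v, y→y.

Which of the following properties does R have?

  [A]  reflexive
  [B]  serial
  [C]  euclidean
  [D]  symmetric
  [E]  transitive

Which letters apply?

(A) not reflexive: not t R t.
(B) serial: every world has an R-successor.
(C) not euclidean: s R t and s R x but not t R x.
(D) not symmetric: s R v but not v R s.
(E) not transitive: s R t and t R y but not s R y.

B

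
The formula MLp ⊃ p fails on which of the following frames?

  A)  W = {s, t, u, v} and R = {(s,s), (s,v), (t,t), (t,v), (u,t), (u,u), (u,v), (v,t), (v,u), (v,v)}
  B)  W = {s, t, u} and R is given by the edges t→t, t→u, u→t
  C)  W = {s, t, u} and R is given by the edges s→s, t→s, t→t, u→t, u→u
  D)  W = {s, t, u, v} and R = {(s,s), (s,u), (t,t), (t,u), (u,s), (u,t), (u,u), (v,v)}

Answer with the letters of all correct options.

A, C

The schema MLp ⊃ p is the dual of axiom B; it is valid on a frame iff R is symmetric.
(A) R is not symmetric (s R v but not v R s), so the schema fails here.
(B) R is symmetric (every R-edge is matched by its reverse), so the schema is valid here.
(C) R is not symmetric (t R s but not s R t), so the schema fails here.
(D) R is symmetric (every R-edge is matched by its reverse), so the schema is valid here.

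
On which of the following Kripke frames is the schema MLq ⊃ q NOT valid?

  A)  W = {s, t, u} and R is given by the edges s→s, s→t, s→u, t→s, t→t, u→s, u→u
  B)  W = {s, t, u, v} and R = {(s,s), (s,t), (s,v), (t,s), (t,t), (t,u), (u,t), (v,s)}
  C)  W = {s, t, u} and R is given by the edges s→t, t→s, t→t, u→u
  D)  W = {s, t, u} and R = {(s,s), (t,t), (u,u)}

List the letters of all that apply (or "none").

none

The schema MLq ⊃ q is the dual of axiom B; it is valid on a frame iff R is symmetric.
(A) R is symmetric (every R-edge is matched by its reverse), so the schema is valid here.
(B) R is symmetric (every R-edge is matched by its reverse), so the schema is valid here.
(C) R is symmetric (every R-edge is matched by its reverse), so the schema is valid here.
(D) R is symmetric (every R-edge is matched by its reverse), so the schema is valid here.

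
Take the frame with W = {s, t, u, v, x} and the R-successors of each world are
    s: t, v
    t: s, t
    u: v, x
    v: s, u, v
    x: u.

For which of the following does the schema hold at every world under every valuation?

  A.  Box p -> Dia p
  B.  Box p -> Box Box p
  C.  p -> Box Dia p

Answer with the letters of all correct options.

R is symmetric: every R-edge is matched by its reverse.
R is not transitive: s R t and t R s but not s R s.
R is serial: every world has an R-successor.
(A) axiom D: valid iff R is serial. R is serial — valid.
(B) Box p -> Box Box p (axiom 4) characterises the transitive frames. R is not transitive — not valid.
(C) axiom B: valid iff R is symmetric. R is symmetric — valid.

A, C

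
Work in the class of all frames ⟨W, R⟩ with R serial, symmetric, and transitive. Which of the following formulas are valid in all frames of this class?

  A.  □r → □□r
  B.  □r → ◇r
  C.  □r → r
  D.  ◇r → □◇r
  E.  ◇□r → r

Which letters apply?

A, B, C, D, E

A serial symmetric transitive relation is reflexive (take any v with uRv; symmetry gives vRu and transitivity gives uRu), hence an equivalence relation.
(A) □r → □□r is axiom 4; it is valid on a frame exactly when R is transitive. Every such R is transitive, so valid.
(B) □r → ◇r is axiom D; it is valid on a frame exactly when R is serial. Every such R is serial, so valid.
(C) □r → r is axiom T; it is valid on a frame exactly when R is reflexive. Every such R is reflexive, so valid.
(D) ◇r → □◇r is axiom 5, which corresponds to the euclidean property. Every such R is euclidean — valid.
(E) ◇□r → r (the dual of axiom B) characterises the symmetric frames. Every such R is symmetric — valid.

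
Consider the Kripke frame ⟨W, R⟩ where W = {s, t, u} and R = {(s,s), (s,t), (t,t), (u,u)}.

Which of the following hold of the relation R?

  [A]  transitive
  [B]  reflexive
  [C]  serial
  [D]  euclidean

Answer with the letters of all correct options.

A, B, C

(A) transitive: R is closed under composition.
(B) reflexive: each world relates to itself.
(C) serial: every world has an R-successor.
(D) not euclidean: s R t and s R s but not t R s.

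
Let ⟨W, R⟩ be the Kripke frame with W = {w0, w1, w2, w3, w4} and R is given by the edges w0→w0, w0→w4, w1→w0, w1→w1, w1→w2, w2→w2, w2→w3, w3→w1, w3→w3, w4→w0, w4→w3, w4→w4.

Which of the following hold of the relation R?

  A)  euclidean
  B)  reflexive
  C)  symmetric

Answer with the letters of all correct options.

B

(A) not euclidean: w1 R w0 and w1 R w1 but not w0 R w1.
(B) reflexive: each world relates to itself.
(C) not symmetric: w1 R w0 but not w0 R w1.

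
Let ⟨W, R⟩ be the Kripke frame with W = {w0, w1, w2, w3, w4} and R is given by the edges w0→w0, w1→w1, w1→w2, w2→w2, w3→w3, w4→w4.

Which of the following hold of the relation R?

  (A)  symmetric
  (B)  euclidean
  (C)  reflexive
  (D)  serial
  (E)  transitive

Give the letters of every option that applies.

(A) not symmetric: w1 R w2 but not w2 R w1.
(B) not euclidean: w1 R w2 and w1 R w1 but not w2 R w1.
(C) reflexive: each world relates to itself.
(D) serial: every world has an R-successor.
(E) transitive: R is closed under composition.

C, D, E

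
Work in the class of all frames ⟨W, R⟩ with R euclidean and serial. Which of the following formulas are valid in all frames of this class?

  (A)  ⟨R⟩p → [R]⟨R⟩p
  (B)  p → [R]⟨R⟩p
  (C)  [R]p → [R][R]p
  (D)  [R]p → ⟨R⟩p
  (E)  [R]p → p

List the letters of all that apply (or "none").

(A) ⟨R⟩p → [R]⟨R⟩p (axiom 5) characterises the euclidean frames. Every such R is euclidean — valid.
(B) p → [R]⟨R⟩p is axiom B; it is valid on a frame exactly when R is symmetric. Such an R need not be symmetric, so not valid.
(C) [R]p → [R][R]p (axiom 4) characterises the transitive frames. Such an R need not be transitive — not valid.
(D) axiom D: valid iff R is serial. Every such R is serial — valid.
(E) axiom T: valid iff R is reflexive. Such an R need not be reflexive — not valid.

A, D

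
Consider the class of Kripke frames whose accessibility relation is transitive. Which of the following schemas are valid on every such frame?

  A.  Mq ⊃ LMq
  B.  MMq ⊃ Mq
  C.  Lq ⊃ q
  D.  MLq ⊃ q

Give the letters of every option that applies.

(A) axiom 5: valid iff R is euclidean. Such an R need not be euclidean — not valid.
(B) MMq ⊃ Mq (the dual of axiom 4) characterises the transitive frames. Every such R is transitive — valid.
(C) Lq ⊃ q (axiom T) characterises the reflexive frames. Such an R need not be reflexive — not valid.
(D) MLq ⊃ q is the dual of axiom B, which corresponds to symmetry. Such an R need not be symmetric — not valid.

B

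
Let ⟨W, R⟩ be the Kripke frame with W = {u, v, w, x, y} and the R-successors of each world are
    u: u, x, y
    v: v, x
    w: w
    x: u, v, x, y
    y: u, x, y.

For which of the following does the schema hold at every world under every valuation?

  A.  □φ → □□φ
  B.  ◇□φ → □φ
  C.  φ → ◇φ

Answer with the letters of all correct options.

R is reflexive: each world relates to itself.
R is not transitive: u R x and x R v but not u R v.
R is not euclidean: x R u and x R v but not u R v.
(A) □φ → □□φ is axiom 4, which corresponds to transitivity. R is not transitive — not valid.
(B) the dual of axiom 5: valid iff R is euclidean. R is not euclidean — not valid.
(C) the dual of axiom T: valid iff R is reflexive. R is reflexive — valid.

C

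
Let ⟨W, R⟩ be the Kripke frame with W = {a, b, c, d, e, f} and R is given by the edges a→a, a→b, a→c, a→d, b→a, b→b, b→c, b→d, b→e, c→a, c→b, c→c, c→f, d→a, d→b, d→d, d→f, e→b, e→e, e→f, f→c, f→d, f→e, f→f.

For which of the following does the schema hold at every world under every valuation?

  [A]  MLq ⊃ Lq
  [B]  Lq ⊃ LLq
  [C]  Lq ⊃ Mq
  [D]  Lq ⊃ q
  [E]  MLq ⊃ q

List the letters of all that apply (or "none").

R is reflexive: each world relates to itself.
R is symmetric: every R-edge is matched by its reverse.
R is not transitive: a R b and b R e but not a R e.
R is not euclidean: a R c and a R d but not c R d.
R is serial: every world has an R-successor.
(A) the dual of axiom 5: valid iff R is euclidean. R is not euclidean — not valid.
(B) Lq ⊃ LLq is axiom 4, which corresponds to transitivity. R is not transitive — not valid.
(C) Lq ⊃ Mq is axiom D, which corresponds to seriality. R is serial — valid.
(D) Lq ⊃ q (axiom T) characterises the reflexive frames. R is reflexive — valid.
(E) MLq ⊃ q is the dual of axiom B; it is valid on a frame exactly when R is symmetric. R is symmetric, so valid.

C, D, E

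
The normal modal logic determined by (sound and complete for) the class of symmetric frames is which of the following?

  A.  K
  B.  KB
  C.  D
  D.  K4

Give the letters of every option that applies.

(A) K is determined by the class of arbitrary frames.
(B) KB is determined by exactly this class.
(C) D is determined by the class of serial frames.
(D) K4 is determined by the class of transitive frames.

B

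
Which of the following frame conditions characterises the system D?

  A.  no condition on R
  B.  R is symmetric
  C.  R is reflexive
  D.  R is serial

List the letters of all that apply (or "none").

D

(A) this class determines K, not D.
(B) this class determines KB, not D.
(C) this class determines T (= KT), not D.
(D) D is sound and complete for exactly this class.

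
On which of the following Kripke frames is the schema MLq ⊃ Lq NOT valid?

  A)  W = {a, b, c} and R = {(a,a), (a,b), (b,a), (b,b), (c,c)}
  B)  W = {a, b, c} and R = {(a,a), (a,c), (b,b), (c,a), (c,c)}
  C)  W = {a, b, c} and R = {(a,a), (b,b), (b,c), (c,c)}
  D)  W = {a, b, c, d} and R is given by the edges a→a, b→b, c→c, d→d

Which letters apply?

C

The schema MLq ⊃ Lq is the dual of axiom 5; it is valid on a frame iff R is euclidean.
(A) R is euclidean (any two R-successors of the same world are R-related), so the schema is valid here.
(B) R is euclidean (any two R-successors of the same world are R-related), so the schema is valid here.
(C) R is not euclidean (b R c and b R b but not c R b), so the schema fails here.
(D) R is euclidean (any two R-successors of the same world are R-related), so the schema is valid here.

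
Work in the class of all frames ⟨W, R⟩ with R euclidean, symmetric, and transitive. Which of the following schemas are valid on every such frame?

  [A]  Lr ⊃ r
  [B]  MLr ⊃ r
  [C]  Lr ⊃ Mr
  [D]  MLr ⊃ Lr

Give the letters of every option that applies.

(A) Lr ⊃ r (axiom T) characterises the reflexive frames. Such an R need not be reflexive — not valid.
(B) MLr ⊃ r (the dual of axiom B) characterises the symmetric frames. Every such R is symmetric — valid.
(C) Lr ⊃ Mr is axiom D; it is valid on a frame exactly when R is serial. Such an R need not be serial, so not valid.
(D) MLr ⊃ Lr is the dual of axiom 5, which corresponds to the euclidean property. Every such R is euclidean — valid.

B, D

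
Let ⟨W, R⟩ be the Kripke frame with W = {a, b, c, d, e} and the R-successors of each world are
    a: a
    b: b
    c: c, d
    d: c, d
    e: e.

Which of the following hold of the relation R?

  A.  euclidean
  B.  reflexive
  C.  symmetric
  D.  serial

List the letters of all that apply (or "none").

A, B, C, D

(A) euclidean: any two R-successors of the same world are R-related.
(B) reflexive: each world relates to itself.
(C) symmetric: every R-edge is matched by its reverse.
(D) serial: every world has an R-successor.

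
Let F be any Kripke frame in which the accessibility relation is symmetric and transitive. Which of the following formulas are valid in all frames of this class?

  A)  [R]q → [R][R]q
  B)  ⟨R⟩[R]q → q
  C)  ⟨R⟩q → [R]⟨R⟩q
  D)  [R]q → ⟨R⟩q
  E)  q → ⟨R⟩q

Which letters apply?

A, B, C

A symmetric transitive relation is euclidean (uRv and uRw give vRu by symmetry, then vRw by transitivity).
(A) [R]q → [R][R]q (axiom 4) characterises the transitive frames. Every such R is transitive — valid.
(B) ⟨R⟩[R]q → q is the dual of axiom B; it is valid on a frame exactly when R is symmetric. Every such R is symmetric, so valid.
(C) ⟨R⟩q → [R]⟨R⟩q is axiom 5; it is valid on a frame exactly when R is euclidean. Every such R is euclidean, so valid.
(D) [R]q → ⟨R⟩q is axiom D, which corresponds to seriality. Such an R need not be serial — not valid.
(E) the dual of axiom T: valid iff R is reflexive. Such an R need not be reflexive — not valid.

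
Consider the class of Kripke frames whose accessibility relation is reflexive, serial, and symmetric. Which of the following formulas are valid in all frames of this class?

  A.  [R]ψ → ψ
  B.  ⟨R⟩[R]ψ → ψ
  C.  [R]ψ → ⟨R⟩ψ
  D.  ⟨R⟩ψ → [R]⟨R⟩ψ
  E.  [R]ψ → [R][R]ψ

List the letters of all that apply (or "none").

A, B, C

(A) [R]ψ → ψ is axiom T; it is valid on a frame exactly when R is reflexive. Every such R is reflexive, so valid.
(B) ⟨R⟩[R]ψ → ψ is the dual of axiom B; it is valid on a frame exactly when R is symmetric. Every such R is symmetric, so valid.
(C) axiom D: valid iff R is serial. Every such R is serial — valid.
(D) ⟨R⟩ψ → [R]⟨R⟩ψ (axiom 5) characterises the euclidean frames. Such an R need not be euclidean — not valid.
(E) axiom 4: valid iff R is transitive. Such an R need not be transitive — not valid.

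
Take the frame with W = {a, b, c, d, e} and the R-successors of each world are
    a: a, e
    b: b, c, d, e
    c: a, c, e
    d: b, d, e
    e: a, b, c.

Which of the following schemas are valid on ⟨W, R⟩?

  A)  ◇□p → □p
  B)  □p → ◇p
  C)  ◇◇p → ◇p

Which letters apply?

B

R is not transitive: a R e and e R b but not a R b.
R is not euclidean: b R c and b R b but not c R b.
R is serial: every world has an R-successor.
(A) ◇□p → □p is the dual of axiom 5, which corresponds to the euclidean property. R is not euclidean — not valid.
(B) axiom D: valid iff R is serial. R is serial — valid.
(C) ◇◇p → ◇p (the dual of axiom 4) characterises the transitive frames. R is not transitive — not valid.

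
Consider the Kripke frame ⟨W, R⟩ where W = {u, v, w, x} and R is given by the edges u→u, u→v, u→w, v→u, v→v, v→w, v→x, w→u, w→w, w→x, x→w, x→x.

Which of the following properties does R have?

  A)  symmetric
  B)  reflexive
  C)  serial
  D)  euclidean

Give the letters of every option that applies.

(A) not symmetric: v R w but not w R v.
(B) reflexive: each world relates to itself.
(C) serial: every world has an R-successor.
(D) not euclidean: u R w and u R v but not w R v.

B, C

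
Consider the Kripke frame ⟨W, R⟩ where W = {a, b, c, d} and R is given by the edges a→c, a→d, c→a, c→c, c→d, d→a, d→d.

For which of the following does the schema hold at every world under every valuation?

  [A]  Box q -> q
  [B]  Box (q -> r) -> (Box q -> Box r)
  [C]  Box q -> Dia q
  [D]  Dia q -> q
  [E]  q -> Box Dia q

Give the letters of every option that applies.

R is not reflexive: not a R a.
R is not symmetric: c R d but not d R c.
R is not serial: b has no R-successor.
R is not a subset of the identity: a R c with a ≠ c.
(A) Box q -> q is axiom T, which corresponds to reflexivity. R is not reflexive — not valid.
(B) Box (q -> r) -> (Box q -> Box r) is axiom K, valid on every Kripke frame — valid.
(C) axiom D: valid iff R is serial. R is not serial — not valid.
(D) Dia q -> q (the converse of T) corresponds to R being a subset of the identity. Here R ⊄ identity, so not valid.
(E) q -> Box Dia q is axiom B; it is valid on a frame exactly when R is symmetric. R is not symmetric, so not valid.

B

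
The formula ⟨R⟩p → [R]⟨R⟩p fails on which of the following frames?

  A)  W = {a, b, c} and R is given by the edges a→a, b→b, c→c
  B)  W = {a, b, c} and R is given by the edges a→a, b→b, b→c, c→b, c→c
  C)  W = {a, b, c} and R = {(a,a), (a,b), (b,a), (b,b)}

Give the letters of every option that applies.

The schema ⟨R⟩p → [R]⟨R⟩p is axiom 5; it is valid on a frame iff R is euclidean.
(A) R is euclidean (any two R-successors of the same world are R-related), so the schema is valid here.
(B) R is euclidean (any two R-successors of the same world are R-related), so the schema is valid here.
(C) R is euclidean (any two R-successors of the same world are R-related), so the schema is valid here.

none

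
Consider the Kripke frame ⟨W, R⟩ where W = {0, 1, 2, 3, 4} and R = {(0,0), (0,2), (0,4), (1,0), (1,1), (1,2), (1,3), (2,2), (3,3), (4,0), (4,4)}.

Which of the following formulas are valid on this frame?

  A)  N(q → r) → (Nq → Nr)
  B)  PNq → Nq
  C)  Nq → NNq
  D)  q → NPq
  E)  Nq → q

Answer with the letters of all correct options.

R is reflexive: each world relates to itself.
R is not symmetric: 0 R 2 but not 2 R 0.
R is not transitive: 1 R 0 and 0 R 4 but not 1 R 4.
R is not euclidean: 0 R 2 and 0 R 0 but not 2 R 0.
(A) this is just K, valid on every normal frame.
(B) PNq → Nq is the dual of axiom 5; it is valid on a frame exactly when R is euclidean. R is not euclidean, so not valid.
(C) Nq → NNq (axiom 4) characterises the transitive frames. R is not transitive — not valid.
(D) q → NPq (axiom B) characterises the symmetric frames. R is not symmetric — not valid.
(E) Nq → q is axiom T, which corresponds to reflexivity. R is reflexive — valid.

A, E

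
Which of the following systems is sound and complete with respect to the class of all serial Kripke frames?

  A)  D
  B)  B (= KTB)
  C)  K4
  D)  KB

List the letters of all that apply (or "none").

A

(A) D is determined by exactly this class.
(B) B (= KTB) is determined by the class of reflexive and symmetric frames.
(C) K4 is determined by the class of transitive frames.
(D) KB is determined by the class of symmetric frames.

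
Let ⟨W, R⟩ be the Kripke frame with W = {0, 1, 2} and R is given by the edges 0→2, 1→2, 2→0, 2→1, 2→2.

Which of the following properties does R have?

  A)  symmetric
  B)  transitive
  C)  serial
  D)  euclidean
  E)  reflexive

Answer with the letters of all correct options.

(A) symmetric: every R-edge is matched by its reverse.
(B) not transitive: 0 R 2 and 2 R 0 but not 0 R 0.
(C) serial: every world has an R-successor.
(D) not euclidean: 2 R 0 and 2 R 1 but not 0 R 1.
(E) not reflexive: not 0 R 0.

A, C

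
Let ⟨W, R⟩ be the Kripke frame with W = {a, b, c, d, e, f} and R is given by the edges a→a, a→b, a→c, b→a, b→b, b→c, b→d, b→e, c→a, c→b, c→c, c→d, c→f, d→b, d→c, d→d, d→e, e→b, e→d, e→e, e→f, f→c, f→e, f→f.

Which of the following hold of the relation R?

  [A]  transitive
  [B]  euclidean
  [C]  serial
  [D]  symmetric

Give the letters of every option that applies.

(A) not transitive: a R b and b R d but not a R d.
(B) not euclidean: b R a and b R d but not a R d.
(C) serial: every world has an R-successor.
(D) symmetric: every R-edge is matched by its reverse.

C, D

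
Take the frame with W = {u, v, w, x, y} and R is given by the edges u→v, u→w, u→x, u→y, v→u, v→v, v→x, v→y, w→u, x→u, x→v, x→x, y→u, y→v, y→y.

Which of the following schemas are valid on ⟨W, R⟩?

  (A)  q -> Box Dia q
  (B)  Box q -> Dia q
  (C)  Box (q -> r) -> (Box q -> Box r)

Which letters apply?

R is symmetric: every R-edge is matched by its reverse.
R is serial: every world has an R-successor.
(A) q -> Box Dia q is axiom B; it is valid on a frame exactly when R is symmetric. R is symmetric, so valid.
(B) Box q -> Dia q is axiom D; it is valid on a frame exactly when R is serial. R is serial, so valid.
(C) Box (q -> r) -> (Box q -> Box r) is axiom K, valid on every Kripke frame — valid.

A, B, C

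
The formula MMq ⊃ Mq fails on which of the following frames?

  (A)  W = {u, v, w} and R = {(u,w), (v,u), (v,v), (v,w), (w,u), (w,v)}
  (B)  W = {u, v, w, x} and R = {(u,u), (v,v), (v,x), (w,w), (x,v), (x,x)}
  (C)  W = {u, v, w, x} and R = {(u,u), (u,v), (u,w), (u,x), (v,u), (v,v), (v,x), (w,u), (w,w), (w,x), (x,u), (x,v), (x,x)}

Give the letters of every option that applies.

A, C

The schema MMq ⊃ Mq is the dual of axiom 4; it is valid on a frame iff R is transitive.
(A) R is not transitive (u R w and w R u but not u R u), so the schema fails here.
(B) R is transitive (R is closed under composition), so the schema is valid here.
(C) R is not transitive (v R u and u R w but not v R w), so the schema fails here.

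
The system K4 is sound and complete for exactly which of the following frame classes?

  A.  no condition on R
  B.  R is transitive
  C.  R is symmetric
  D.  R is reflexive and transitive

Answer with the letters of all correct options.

B

(A) this class determines K, not K4.
(B) K4 is sound and complete for exactly this class.
(C) this class determines KB, not K4.
(D) this class determines S4, not K4.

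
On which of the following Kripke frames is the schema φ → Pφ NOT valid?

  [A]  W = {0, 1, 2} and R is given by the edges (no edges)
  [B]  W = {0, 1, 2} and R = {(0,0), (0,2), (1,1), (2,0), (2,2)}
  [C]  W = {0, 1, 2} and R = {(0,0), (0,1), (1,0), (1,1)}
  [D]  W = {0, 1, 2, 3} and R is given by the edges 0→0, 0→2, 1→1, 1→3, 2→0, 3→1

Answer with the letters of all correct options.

The schema φ → Pφ is the dual of axiom T; it is valid on a frame iff R is reflexive.
(A) R is not reflexive (not 0 R 0), so the schema fails here.
(B) R is reflexive (each world relates to itself), so the schema is valid here.
(C) R is not reflexive (not 2 R 2), so the schema fails here.
(D) R is not reflexive (not 2 R 2), so the schema fails here.

A, C, D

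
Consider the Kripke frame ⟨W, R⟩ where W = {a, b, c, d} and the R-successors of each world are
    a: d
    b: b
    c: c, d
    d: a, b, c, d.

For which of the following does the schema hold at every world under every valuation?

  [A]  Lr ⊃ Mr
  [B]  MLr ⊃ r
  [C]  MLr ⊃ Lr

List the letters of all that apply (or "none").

A

R is not symmetric: d R b but not b R d.
R is not euclidean: d R a and d R b but not a R b.
R is serial: every world has an R-successor.
(A) Lr ⊃ Mr is axiom D, which corresponds to seriality. R is serial — valid.
(B) the dual of axiom B: valid iff R is symmetric. R is not symmetric — not valid.
(C) the dual of axiom 5: valid iff R is euclidean. R is not euclidean — not valid.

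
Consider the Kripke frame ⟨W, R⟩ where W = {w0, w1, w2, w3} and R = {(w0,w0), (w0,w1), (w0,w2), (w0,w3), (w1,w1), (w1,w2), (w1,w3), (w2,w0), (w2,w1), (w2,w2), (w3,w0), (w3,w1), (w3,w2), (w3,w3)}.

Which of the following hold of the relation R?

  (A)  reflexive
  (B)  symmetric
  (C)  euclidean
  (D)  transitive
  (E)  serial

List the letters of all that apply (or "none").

(A) reflexive: each world relates to itself.
(B) not symmetric: w0 R w1 but not w1 R w0.
(C) not euclidean: w0 R w1 and w0 R w0 but not w1 R w0.
(D) not transitive: w1 R w2 and w2 R w0 but not w1 R w0.
(E) serial: every world has an R-successor.

A, E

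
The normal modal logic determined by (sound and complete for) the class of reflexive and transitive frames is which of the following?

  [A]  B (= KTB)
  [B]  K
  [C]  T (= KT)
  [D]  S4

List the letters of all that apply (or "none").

(A) B (= KTB) is determined by the class of reflexive and symmetric frames.
(B) K is determined by the class of arbitrary frames.
(C) T (= KT) is determined by the class of reflexive frames.
(D) S4 is determined by exactly this class.

D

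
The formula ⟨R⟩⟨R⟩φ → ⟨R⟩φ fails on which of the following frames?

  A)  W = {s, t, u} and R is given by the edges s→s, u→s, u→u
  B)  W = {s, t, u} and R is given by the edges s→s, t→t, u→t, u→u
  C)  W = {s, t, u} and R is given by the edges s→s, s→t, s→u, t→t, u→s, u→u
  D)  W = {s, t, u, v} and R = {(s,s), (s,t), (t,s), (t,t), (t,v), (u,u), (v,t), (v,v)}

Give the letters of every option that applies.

C, D

The schema ⟨R⟩⟨R⟩φ → ⟨R⟩φ is the dual of axiom 4; it is valid on a frame iff R is transitive.
(A) R is transitive (R is closed under composition), so the schema is valid here.
(B) R is transitive (R is closed under composition), so the schema is valid here.
(C) R is not transitive (u R s and s R t but not u R t), so the schema fails here.
(D) R is not transitive (s R t and t R v but not s R v), so the schema fails here.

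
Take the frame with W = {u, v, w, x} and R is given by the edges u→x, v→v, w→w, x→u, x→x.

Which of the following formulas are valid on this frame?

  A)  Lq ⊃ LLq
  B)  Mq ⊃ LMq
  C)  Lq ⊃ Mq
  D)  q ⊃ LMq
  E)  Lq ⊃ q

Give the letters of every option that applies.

C, D

R is not reflexive: not u R u.
R is symmetric: every R-edge is matched by its reverse.
R is not transitive: u R x and x R u but not u R u.
R is not euclidean: x R u and x R u but not u R u.
R is serial: every world has an R-successor.
(A) axiom 4: valid iff R is transitive. R is not transitive — not valid.
(B) axiom 5: valid iff R is euclidean. R is not euclidean — not valid.
(C) Lq ⊃ Mq (axiom D) characterises the serial frames. R is serial — valid.
(D) q ⊃ LMq (axiom B) characterises the symmetric frames. R is symmetric — valid.
(E) axiom T: valid iff R is reflexive. R is not reflexive — not valid.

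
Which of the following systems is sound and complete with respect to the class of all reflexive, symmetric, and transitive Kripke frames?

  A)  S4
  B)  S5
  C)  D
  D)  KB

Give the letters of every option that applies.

B

(A) S4 is determined by the class of reflexive and transitive frames.
(B) S5 is determined by exactly this class.
(C) D is determined by the class of serial frames.
(D) KB is determined by the class of symmetric frames.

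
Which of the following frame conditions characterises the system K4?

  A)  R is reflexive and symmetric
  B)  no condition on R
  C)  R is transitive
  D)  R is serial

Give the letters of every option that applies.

C

(A) this class determines B (= KTB), not K4.
(B) this class determines K, not K4.
(C) K4 is sound and complete for exactly this class.
(D) this class determines D, not K4.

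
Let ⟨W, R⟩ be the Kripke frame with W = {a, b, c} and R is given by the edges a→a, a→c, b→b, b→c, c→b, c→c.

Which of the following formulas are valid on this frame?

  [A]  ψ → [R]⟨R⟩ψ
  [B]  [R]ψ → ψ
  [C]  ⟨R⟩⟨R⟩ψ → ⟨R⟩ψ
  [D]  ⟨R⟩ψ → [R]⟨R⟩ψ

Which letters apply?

R is reflexive: each world relates to itself.
R is not symmetric: a R c but not c R a.
R is not transitive: a R c and c R b but not a R b.
R is not euclidean: a R c and a R a but not c R a.
(A) ψ → [R]⟨R⟩ψ is axiom B, which corresponds to symmetry. R is not symmetric — not valid.
(B) [R]ψ → ψ is axiom T, which corresponds to reflexivity. R is reflexive — valid.
(C) ⟨R⟩⟨R⟩ψ → ⟨R⟩ψ is the dual of axiom 4; it is valid on a frame exactly when R is transitive. R is not transitive, so not valid.
(D) ⟨R⟩ψ → [R]⟨R⟩ψ (axiom 5) characterises the euclidean frames. R is not euclidean — not valid.

B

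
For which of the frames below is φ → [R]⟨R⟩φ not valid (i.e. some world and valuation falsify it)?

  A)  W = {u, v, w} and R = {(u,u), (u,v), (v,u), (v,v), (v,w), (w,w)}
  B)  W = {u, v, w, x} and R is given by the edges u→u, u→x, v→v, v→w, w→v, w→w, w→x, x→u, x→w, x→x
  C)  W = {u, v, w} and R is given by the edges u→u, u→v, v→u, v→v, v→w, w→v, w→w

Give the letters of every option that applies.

The schema φ → [R]⟨R⟩φ is axiom B; it is valid on a frame iff R is symmetric.
(A) R is not symmetric (v R w but not w R v), so the schema fails here.
(B) R is symmetric (every R-edge is matched by its reverse), so the schema is valid here.
(C) R is symmetric (every R-edge is matched by its reverse), so the schema is valid here.

A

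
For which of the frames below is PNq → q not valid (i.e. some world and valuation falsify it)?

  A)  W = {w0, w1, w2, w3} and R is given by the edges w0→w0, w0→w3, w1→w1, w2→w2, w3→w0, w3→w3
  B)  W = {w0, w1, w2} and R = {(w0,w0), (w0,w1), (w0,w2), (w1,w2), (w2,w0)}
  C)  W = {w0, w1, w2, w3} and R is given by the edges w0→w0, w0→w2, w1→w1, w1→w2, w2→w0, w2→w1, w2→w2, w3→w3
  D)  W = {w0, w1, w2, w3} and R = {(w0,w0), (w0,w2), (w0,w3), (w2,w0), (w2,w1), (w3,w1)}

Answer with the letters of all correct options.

B, D

The schema PNq → q is the dual of axiom B; it is valid on a frame iff R is symmetric.
(A) R is symmetric (every R-edge is matched by its reverse), so the schema is valid here.
(B) R is not symmetric (w0 R w1 but not w1 R w0), so the schema fails here.
(C) R is symmetric (every R-edge is matched by its reverse), so the schema is valid here.
(D) R is not symmetric (w0 R w3 but not w3 R w0), so the schema fails here.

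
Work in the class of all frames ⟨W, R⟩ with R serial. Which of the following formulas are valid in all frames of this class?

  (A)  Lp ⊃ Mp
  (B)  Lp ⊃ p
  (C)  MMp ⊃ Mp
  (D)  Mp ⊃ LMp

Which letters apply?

(A) Lp ⊃ Mp is axiom D, which corresponds to seriality. Every such R is serial — valid.
(B) Lp ⊃ p is axiom T; it is valid on a frame exactly when R is reflexive. Such an R need not be reflexive, so not valid.
(C) MMp ⊃ Mp is the dual of axiom 4; it is valid on a frame exactly when R is transitive. Such an R need not be transitive, so not valid.
(D) axiom 5: valid iff R is euclidean. Such an R need not be euclidean — not valid.

A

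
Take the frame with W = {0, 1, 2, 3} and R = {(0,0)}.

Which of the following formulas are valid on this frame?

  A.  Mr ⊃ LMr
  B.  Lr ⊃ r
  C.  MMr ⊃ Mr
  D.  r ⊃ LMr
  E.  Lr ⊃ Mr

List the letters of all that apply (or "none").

R is not reflexive: not 1 R 1.
R is symmetric: every R-edge is matched by its reverse.
R is transitive: R is closed under composition.
R is euclidean: any two R-successors of the same world are R-related.
R is not serial: 1 has no R-successor.
(A) Mr ⊃ LMr is axiom 5; it is valid on a frame exactly when R is euclidean. R is euclidean, so valid.
(B) Lr ⊃ r is axiom T, which corresponds to reflexivity. R is not reflexive — not valid.
(C) MMr ⊃ Mr is the dual of axiom 4, which corresponds to transitivity. R is transitive — valid.
(D) r ⊃ LMr (axiom B) characterises the symmetric frames. R is symmetric — valid.
(E) axiom D: valid iff R is serial. R is not serial — not valid.

A, C, D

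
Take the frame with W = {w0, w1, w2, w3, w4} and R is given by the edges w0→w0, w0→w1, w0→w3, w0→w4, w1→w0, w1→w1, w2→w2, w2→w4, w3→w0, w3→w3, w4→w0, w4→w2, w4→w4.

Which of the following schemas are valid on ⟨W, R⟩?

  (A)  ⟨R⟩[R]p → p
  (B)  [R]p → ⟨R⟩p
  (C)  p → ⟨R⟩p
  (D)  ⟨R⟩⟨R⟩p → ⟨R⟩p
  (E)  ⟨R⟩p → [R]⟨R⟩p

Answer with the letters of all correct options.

R is reflexive: each world relates to itself.
R is symmetric: every R-edge is matched by its reverse.
R is not transitive: w0 R w4 and w4 R w2 but not w0 R w2.
R is not euclidean: w0 R w1 and w0 R w3 but not w1 R w3.
R is serial: every world has an R-successor.
(A) ⟨R⟩[R]p → p is the dual of axiom B, which corresponds to symmetry. R is symmetric — valid.
(B) axiom D: valid iff R is serial. R is serial — valid.
(C) p → ⟨R⟩p is the dual of axiom T; it is valid on a frame exactly when R is reflexive. R is reflexive, so valid.
(D) the dual of axiom 4: valid iff R is transitive. R is not transitive — not valid.
(E) ⟨R⟩p → [R]⟨R⟩p (axiom 5) characterises the euclidean frames. R is not euclidean — not valid.

A, B, C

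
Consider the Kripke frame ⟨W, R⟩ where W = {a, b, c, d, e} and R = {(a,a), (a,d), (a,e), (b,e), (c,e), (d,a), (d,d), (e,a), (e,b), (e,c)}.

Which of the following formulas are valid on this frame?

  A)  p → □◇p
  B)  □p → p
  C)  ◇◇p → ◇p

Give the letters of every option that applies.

A

R is not reflexive: not b R b.
R is symmetric: every R-edge is matched by its reverse.
R is not transitive: a R e and e R b but not a R b.
(A) p → □◇p (axiom B) characterises the symmetric frames. R is symmetric — valid.
(B) □p → p is axiom T, which corresponds to reflexivity. R is not reflexive — not valid.
(C) ◇◇p → ◇p is the dual of axiom 4, which corresponds to transitivity. R is not transitive — not valid.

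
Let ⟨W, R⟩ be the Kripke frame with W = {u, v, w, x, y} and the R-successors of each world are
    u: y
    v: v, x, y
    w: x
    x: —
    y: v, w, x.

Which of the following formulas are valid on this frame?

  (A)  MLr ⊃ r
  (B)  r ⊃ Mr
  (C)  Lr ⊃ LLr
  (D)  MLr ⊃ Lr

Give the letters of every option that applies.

R is not reflexive: not u R u.
R is not symmetric: u R y but not y R u.
R is not transitive: u R y and y R v but not u R v.
R is not euclidean: v R x and v R v but not x R v.
(A) the dual of axiom B: valid iff R is symmetric. R is not symmetric — not valid.
(B) the dual of axiom T: valid iff R is reflexive. R is not reflexive — not valid.
(C) axiom 4: valid iff R is transitive. R is not transitive — not valid.
(D) MLr ⊃ Lr is the dual of axiom 5, which corresponds to the euclidean property. R is not euclidean — not valid.

none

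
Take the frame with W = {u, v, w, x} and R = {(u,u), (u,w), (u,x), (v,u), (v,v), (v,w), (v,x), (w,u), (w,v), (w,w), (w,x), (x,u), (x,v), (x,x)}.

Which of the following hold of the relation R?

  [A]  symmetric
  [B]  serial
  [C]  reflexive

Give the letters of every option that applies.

(A) not symmetric: v R u but not u R v.
(B) serial: every world has an R-successor.
(C) reflexive: each world relates to itself.

B, C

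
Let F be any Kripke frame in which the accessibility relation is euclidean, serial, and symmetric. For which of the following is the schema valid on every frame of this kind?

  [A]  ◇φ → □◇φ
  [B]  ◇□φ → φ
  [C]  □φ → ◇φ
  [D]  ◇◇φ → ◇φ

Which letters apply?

A, B, C, D

Serial, symmetric and euclidean together give transitive (from symmetry + euclidean) and then reflexive; the relation is an equivalence.
(A) axiom 5: valid iff R is euclidean. Every such R is euclidean — valid.
(B) ◇□φ → φ (the dual of axiom B) characterises the symmetric frames. Every such R is symmetric — valid.
(C) □φ → ◇φ (axiom D) characterises the serial frames. Every such R is serial — valid.
(D) ◇◇φ → ◇φ is the dual of axiom 4; it is valid on a frame exactly when R is transitive. Every such R is transitive, so valid.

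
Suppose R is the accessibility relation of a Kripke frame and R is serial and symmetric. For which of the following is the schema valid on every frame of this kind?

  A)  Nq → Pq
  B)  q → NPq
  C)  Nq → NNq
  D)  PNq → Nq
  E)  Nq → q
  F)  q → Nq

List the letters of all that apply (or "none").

(A) Nq → Pq is axiom D, which corresponds to seriality. Every such R is serial — valid.
(B) q → NPq (axiom B) characterises the symmetric frames. Every such R is symmetric — valid.
(C) Nq → NNq is axiom 4, which corresponds to transitivity. Such an R need not be transitive — not valid.
(D) PNq → Nq is the dual of axiom 5; it is valid on a frame exactly when R is euclidean. Such an R need not be euclidean, so not valid.
(E) Nq → q is axiom T; it is valid on a frame exactly when R is reflexive. Such an R need not be reflexive, so not valid.
(F) q → Nq (equivalent to ◇p→p) corresponds to R being a subset of the identity. Such an R need not be a subset of the identity, so not valid.

A, B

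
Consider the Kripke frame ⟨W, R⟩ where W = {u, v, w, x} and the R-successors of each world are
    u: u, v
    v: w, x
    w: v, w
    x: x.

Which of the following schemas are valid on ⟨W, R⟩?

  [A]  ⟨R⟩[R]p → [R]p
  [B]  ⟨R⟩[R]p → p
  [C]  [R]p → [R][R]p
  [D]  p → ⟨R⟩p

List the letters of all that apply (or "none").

none

R is not reflexive: not v R v.
R is not symmetric: u R v but not v R u.
R is not transitive: u R v and v R w but not u R w.
R is not euclidean: u R v and u R u but not v R u.
(A) ⟨R⟩[R]p → [R]p is the dual of axiom 5; it is valid on a frame exactly when R is euclidean. R is not euclidean, so not valid.
(B) ⟨R⟩[R]p → p (the dual of axiom B) characterises the symmetric frames. R is not symmetric — not valid.
(C) [R]p → [R][R]p is axiom 4, which corresponds to transitivity. R is not transitive — not valid.
(D) p → ⟨R⟩p (the dual of axiom T) characterises the reflexive frames. R is not reflexive — not valid.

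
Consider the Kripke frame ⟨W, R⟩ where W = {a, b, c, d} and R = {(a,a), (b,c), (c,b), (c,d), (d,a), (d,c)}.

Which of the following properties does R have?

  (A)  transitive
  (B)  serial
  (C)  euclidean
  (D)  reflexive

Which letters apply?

B

(A) not transitive: b R c and c R b but not b R b.
(B) serial: every world has an R-successor.
(C) not euclidean: c R b and c R d but not b R d.
(D) not reflexive: not b R b.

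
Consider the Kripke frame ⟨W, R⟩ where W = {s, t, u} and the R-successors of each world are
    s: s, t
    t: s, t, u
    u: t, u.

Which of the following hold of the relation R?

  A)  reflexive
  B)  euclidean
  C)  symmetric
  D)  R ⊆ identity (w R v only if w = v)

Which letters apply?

A, C

(A) reflexive: each world relates to itself.
(B) not euclidean: t R s and t R u but not s R u.
(C) symmetric: every R-edge is matched by its reverse.
(D) not ⊆ identity: s R t with s ≠ t.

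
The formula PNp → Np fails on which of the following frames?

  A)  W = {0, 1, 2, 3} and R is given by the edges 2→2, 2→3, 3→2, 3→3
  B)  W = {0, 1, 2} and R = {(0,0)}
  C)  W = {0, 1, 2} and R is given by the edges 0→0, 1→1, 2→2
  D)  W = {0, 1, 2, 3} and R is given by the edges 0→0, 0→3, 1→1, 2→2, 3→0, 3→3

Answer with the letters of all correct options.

none

The schema PNp → Np is the dual of axiom 5; it is valid on a frame iff R is euclidean.
(A) R is euclidean (any two R-successors of the same world are R-related), so the schema is valid here.
(B) R is euclidean (any two R-successors of the same world are R-related), so the schema is valid here.
(C) R is euclidean (any two R-successors of the same world are R-related), so the schema is valid here.
(D) R is euclidean (any two R-successors of the same world are R-related), so the schema is valid here.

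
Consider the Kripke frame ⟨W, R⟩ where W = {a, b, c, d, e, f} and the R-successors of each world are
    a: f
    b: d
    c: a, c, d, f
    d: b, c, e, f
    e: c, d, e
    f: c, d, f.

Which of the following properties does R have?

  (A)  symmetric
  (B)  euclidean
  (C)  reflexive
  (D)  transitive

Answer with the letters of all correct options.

(A) not symmetric: a R f but not f R a.
(B) not euclidean: c R a and c R c but not a R c.
(C) not reflexive: not a R a.
(D) not transitive: a R f and f R c but not a R c.

none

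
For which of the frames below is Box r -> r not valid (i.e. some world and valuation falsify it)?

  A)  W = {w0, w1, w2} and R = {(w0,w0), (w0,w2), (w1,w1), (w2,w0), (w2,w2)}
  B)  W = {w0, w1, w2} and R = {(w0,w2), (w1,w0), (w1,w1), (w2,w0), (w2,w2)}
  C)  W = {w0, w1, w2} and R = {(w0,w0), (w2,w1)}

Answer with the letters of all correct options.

The schema Box r -> r is axiom T; it is valid on a frame iff R is reflexive.
(A) R is reflexive (each world relates to itself), so the schema is valid here.
(B) R is not reflexive (not w0 R w0), so the schema fails here.
(C) R is not reflexive (not w1 R w1), so the schema fails here.

B, C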